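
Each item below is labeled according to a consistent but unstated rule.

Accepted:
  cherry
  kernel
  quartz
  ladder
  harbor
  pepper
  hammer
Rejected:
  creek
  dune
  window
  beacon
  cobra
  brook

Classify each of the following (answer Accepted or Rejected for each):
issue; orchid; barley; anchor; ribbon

Rejected, Accepted, Accepted, Accepted, Accepted

Every 'Accepted' example satisfies: even length AND contains 'r'. None of the 'Rejected' examples do.
issue — length 5, no 'r', hence Rejected.
orchid — length 6, has 'r', hence Accepted.
barley — length 6, has 'r', hence Accepted.
anchor — length 6, has 'r', hence Accepted.
ribbon — length 6, has 'r', hence Accepted.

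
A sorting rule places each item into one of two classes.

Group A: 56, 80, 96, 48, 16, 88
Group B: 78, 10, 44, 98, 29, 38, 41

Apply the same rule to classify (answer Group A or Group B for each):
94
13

Comparing the two groups points to one rule — multiple of 8.
94 → 94 = 8·11 + 6 → Group B.
13 → 13 = 8·1 + 5 → Group B.

Group B, Group B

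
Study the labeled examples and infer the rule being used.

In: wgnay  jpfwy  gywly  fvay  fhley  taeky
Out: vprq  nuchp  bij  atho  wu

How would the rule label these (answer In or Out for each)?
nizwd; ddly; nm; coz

Out, In, Out, Out

The classifier is using: contains 'y'.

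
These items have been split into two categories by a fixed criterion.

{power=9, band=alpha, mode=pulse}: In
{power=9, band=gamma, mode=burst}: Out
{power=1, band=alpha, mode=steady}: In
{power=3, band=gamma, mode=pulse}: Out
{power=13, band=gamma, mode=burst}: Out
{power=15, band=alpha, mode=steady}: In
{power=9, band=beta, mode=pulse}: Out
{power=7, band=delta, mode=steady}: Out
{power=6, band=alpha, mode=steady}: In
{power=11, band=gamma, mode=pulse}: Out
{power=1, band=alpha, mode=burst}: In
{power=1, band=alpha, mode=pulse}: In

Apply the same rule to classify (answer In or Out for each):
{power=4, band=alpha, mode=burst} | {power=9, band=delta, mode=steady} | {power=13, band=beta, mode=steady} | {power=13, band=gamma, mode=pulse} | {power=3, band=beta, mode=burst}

Rule: band is alpha. This holds for each 'In' example and fails for each 'Out' one.
In: {power=4, band=alpha, mode=burst}, since band is alpha.
Out: {power=9, band=delta, mode=steady}, since band is delta.
Out: {power=13, band=beta, mode=steady}, since band is beta.
Out: {power=13, band=gamma, mode=pulse}, since band is gamma.
Out: {power=3, band=beta, mode=burst}, since band is beta.

In, Out, Out, Out, Out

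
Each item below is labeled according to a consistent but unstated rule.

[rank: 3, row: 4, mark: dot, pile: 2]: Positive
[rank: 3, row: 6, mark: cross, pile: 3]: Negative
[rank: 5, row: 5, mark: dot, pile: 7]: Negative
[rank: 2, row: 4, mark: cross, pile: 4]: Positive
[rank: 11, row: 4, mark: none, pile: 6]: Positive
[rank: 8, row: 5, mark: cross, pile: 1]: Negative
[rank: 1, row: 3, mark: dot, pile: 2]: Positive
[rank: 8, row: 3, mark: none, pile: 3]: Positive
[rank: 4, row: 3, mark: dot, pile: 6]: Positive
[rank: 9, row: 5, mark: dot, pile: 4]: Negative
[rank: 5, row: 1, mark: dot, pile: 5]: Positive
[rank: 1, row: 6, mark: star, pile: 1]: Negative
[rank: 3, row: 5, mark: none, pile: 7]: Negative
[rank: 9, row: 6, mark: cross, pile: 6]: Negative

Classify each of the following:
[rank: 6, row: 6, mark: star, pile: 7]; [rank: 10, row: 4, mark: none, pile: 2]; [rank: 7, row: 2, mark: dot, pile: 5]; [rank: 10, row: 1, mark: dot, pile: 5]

Every 'Positive' example satisfies: row ≤ 4. None of the 'Negative' examples do.

Negative, Positive, Positive, Positive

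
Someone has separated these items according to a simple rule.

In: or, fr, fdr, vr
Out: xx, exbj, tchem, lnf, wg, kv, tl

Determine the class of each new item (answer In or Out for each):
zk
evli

The classifier is using: contains 'r'.

Out, Out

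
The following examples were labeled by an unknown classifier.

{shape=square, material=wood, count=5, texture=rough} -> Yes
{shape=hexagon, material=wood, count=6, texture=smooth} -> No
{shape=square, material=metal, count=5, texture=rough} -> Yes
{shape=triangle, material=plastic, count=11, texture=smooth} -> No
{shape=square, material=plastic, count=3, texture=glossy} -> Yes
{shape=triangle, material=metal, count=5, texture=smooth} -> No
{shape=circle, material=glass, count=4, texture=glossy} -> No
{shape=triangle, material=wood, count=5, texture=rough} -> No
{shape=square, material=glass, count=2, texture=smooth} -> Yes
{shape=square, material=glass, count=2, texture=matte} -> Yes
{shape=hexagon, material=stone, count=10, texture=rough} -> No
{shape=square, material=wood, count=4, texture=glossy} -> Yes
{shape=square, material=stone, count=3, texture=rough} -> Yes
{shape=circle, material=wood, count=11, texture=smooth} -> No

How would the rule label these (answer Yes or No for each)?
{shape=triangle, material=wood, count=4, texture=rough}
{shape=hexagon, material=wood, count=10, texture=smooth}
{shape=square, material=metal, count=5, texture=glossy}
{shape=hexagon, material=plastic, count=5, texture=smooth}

No, No, Yes, No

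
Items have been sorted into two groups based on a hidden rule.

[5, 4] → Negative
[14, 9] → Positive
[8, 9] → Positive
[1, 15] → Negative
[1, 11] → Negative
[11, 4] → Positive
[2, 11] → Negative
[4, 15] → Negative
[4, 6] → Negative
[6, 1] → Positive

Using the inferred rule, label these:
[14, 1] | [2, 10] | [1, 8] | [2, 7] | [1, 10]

Positive, Negative, Negative, Negative, Negative

The rule appears to be: first ≥ 6.
[14, 1]: Positive (first 14). [2, 10]: Negative (first 2). [1, 8]: Negative (first 1). [2, 7]: Negative (first 2). [1, 10]: Negative (first 1).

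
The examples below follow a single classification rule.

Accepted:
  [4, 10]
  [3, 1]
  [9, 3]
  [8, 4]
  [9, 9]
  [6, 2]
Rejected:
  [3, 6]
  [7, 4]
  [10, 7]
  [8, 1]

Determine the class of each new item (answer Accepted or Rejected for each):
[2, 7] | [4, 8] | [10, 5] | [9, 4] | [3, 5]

Rejected, Accepted, Rejected, Rejected, Accepted

The classifier is using: sum is even.
[2, 7]: 2+7 = 9, fails this test → Rejected.
[4, 8]: 4+8 = 12, qualifies → Accepted.
[10, 5]: 10+5 = 15, fails this test → Rejected.
[9, 4]: 9+4 = 13, fails this test → Rejected.
[3, 5]: 3+5 = 8, qualifies → Accepted.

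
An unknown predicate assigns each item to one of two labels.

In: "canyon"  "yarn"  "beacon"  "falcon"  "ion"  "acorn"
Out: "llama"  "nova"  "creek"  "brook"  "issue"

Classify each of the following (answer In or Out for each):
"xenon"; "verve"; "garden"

Every 'In' example satisfies: ends with 'n'. None of the 'Out' examples do.
"xenon": ends with 'n' — qualifies, so In. "verve": ends with 'e' — fails this test, so Out. "garden": ends with 'n' — qualifies, so In.

In, Out, In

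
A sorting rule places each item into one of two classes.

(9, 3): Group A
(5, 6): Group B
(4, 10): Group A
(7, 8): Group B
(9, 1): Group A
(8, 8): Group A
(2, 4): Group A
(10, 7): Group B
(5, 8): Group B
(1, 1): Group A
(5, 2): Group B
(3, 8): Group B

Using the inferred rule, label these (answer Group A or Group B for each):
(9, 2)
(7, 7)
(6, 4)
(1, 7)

Comparing the two groups points to one rule — sum is even.

Group B, Group A, Group A, Group A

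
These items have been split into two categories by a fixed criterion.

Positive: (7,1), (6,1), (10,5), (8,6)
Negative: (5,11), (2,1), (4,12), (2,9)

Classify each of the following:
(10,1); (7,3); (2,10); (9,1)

The simplest hypothesis consistent with all the labels is: first ≥ 6.
Positive: (10,1), since first 10. Positive: (7,3), since first 7. Negative: (2,10), since first 2. Positive: (9,1), since first 9.

Positive, Positive, Negative, Positive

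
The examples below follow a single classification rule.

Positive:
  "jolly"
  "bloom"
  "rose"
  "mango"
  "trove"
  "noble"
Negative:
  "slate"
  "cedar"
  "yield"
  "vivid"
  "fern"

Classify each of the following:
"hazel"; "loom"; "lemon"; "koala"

Comparing the two groups points to one rule — contains 'o'.

Negative, Positive, Positive, Positive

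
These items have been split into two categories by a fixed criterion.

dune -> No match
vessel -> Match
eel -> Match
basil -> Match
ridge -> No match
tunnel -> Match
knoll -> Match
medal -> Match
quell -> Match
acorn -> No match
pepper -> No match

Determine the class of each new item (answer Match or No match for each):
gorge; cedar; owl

No match, No match, Match

A rule that fits every label: contains 'l' — true of each 'Match' example, false of each 'No match' one.
gorge → no 'l' → No match. cedar → no 'l' → No match. owl → has 'l' → Match.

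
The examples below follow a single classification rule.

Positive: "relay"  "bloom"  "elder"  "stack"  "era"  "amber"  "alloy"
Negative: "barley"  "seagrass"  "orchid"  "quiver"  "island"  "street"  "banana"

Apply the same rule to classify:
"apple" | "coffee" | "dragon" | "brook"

Positive, Negative, Negative, Positive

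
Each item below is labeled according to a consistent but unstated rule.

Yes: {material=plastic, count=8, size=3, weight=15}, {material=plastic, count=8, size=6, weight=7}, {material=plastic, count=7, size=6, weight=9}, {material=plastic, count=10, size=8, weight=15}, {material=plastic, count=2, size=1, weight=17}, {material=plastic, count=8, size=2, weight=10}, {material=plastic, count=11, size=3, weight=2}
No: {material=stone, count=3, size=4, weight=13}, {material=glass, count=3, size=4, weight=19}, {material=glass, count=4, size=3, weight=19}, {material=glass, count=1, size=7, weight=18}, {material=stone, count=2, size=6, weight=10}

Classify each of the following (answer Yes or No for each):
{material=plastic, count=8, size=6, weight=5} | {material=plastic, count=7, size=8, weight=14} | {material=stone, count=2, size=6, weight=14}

Yes, Yes, No

The rule appears to be: material is plastic.
{material=plastic, count=8, size=6, weight=5} → material is plastic → Yes.
{material=plastic, count=7, size=8, weight=14} → material is plastic → Yes.
{material=stone, count=2, size=6, weight=14} → material is stone → No.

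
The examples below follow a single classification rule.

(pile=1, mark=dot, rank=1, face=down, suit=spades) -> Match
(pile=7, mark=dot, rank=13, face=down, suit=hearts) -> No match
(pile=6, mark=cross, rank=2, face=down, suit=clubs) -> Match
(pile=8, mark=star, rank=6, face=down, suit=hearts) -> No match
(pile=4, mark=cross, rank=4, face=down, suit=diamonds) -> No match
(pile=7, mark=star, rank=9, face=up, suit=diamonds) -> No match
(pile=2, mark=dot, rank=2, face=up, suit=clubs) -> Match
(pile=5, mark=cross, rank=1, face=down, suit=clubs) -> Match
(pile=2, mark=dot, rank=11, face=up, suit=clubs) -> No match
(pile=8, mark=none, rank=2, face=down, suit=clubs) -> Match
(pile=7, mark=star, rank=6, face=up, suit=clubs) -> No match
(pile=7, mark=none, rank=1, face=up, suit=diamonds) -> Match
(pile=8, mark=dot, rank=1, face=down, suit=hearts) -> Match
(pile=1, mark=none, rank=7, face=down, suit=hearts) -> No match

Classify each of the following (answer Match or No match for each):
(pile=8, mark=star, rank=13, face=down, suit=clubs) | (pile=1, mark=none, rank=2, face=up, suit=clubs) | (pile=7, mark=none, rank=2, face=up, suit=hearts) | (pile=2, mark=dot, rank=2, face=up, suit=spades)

No match, Match, Match, Match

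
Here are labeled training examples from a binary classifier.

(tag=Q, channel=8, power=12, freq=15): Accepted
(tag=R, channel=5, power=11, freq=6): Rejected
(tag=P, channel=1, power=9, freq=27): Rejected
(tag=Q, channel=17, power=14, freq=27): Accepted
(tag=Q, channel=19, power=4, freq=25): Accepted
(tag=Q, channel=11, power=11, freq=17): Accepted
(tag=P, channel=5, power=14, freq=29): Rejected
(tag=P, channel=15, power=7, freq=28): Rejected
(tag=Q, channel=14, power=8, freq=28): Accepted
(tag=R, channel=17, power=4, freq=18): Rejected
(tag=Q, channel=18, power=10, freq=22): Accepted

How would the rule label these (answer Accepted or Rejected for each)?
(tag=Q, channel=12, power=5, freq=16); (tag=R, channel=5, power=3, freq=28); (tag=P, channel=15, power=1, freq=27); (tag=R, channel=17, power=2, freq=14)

Accepted, Rejected, Rejected, Rejected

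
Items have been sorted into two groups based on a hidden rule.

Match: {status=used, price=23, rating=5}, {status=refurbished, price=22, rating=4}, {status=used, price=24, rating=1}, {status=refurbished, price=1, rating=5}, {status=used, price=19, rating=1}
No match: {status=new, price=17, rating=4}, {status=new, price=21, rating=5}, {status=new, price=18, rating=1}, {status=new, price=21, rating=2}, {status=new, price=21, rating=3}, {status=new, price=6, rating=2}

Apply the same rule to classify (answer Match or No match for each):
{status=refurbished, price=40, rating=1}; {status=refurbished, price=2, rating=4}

Match, Match

Checking candidate rules against both groups, what survives is: status is not new.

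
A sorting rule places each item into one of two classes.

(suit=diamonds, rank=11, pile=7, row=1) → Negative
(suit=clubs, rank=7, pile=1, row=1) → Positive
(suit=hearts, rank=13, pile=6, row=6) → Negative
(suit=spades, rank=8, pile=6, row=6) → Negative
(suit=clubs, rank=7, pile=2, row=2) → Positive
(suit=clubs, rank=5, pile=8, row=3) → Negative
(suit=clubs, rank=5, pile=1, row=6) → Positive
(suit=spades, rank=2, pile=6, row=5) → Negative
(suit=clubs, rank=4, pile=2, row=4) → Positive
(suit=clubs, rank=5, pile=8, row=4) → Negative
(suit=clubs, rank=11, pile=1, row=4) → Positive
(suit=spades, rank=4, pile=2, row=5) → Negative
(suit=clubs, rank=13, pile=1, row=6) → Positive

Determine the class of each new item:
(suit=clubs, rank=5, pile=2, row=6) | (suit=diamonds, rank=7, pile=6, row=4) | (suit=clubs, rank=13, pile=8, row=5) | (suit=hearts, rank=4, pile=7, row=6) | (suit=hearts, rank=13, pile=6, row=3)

The classifier is using: suit is clubs AND pile ≤ 2.
(suit=clubs, rank=5, pile=2, row=6) — suit is clubs, pile = 2, hence Positive. (suit=diamonds, rank=7, pile=6, row=4) — suit is diamonds, pile = 6, hence Negative. (suit=clubs, rank=13, pile=8, row=5) — suit is clubs, pile = 8, hence Negative. (suit=hearts, rank=4, pile=7, row=6) — suit is hearts, pile = 7, hence Negative. (suit=hearts, rank=13, pile=6, row=3) — suit is hearts, pile = 6, hence Negative.

Positive, Negative, Negative, Negative, Negative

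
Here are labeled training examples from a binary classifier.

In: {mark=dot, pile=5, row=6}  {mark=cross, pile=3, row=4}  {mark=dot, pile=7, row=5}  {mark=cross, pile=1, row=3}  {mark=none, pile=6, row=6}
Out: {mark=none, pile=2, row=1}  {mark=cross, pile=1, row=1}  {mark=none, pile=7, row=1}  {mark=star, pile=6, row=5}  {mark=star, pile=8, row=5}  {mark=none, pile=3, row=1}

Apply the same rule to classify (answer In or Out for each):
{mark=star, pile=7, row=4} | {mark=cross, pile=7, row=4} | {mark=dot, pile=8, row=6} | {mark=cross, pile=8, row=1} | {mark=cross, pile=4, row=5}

Out, In, In, Out, In

One predicate separates the groups cleanly: mark is not star AND row ≥ 3.
{mark=star, pile=7, row=4}: mark is star, row = 4 — doesn't match, so Out.
{mark=cross, pile=7, row=4}: mark is cross, row = 4 — matches, so In.
{mark=dot, pile=8, row=6}: mark is dot, row = 6 — matches, so In.
{mark=cross, pile=8, row=1}: mark is cross, row = 1 — doesn't match, so Out.
{mark=cross, pile=4, row=5}: mark is cross, row = 5 — matches, so In.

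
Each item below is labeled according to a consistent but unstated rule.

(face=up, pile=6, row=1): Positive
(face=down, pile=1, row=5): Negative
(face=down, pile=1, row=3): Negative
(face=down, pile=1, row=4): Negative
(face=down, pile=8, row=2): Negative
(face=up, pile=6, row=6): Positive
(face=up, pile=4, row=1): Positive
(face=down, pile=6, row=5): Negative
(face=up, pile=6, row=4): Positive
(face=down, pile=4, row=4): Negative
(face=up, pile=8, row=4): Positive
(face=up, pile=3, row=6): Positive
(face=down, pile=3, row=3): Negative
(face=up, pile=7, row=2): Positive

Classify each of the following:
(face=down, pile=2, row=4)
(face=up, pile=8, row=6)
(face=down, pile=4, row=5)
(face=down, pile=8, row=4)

Negative, Positive, Negative, Negative

The common property of the 'Positive' items is: face is up. No 'Negative' item has it.
(face=down, pile=2, row=4): face is down, fails the rule → Negative.
(face=up, pile=8, row=6): face is up, fits → Positive.
(face=down, pile=4, row=5): face is down, fails the rule → Negative.
(face=down, pile=8, row=4): face is down, fails the rule → Negative.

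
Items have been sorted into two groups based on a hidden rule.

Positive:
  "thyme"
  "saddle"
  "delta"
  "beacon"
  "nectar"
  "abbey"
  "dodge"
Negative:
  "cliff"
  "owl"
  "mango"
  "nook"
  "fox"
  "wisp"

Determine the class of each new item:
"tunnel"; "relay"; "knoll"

Rule: contains 'e'. This holds for each 'Positive' example and fails for each 'Negative' one.
"tunnel": has 'e' — checks out, so Positive. "relay": has 'e' — checks out, so Positive. "knoll": no 'e' — fails this test, so Negative.

Positive, Positive, Negative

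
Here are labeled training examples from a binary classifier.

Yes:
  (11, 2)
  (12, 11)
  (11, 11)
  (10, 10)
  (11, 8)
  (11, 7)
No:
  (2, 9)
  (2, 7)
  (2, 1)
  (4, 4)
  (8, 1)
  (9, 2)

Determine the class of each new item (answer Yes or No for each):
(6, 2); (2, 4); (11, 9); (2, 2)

No, No, Yes, No

Rule: sum ≥ 13. This holds for each 'Yes' example and fails for each 'No' one.
(6, 2) → 6+2 = 8 → No.
(2, 4) → 2+4 = 6 → No.
(11, 9) → 11+9 = 20 → Yes.
(2, 2) → 2+2 = 4 → No.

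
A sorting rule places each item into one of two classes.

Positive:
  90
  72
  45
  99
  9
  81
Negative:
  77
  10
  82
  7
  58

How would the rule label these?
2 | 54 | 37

Negative, Positive, Negative

'Positive' ⟺ multiple of 3.
2: 2 = 3·0 + 2, does not pass → Negative. 54: 54 = 3·18, matches → Positive. 37: 37 = 3·12 + 1, does not pass → Negative.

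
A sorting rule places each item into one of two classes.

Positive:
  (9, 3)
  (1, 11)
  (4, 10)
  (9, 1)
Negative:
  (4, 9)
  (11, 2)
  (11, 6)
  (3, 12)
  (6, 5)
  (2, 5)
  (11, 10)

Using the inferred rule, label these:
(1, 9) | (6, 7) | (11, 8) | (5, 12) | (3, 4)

Positive, Negative, Negative, Negative, Negative

The common property of the 'Positive' items is: sum is even. No 'Negative' item has it.
Positive: (1, 9), since 1+9 = 10. Negative: (6, 7), since 6+7 = 13. Negative: (11, 8), since 11+8 = 19. Negative: (5, 12), since 5+12 = 17. Negative: (3, 4), since 3+4 = 7.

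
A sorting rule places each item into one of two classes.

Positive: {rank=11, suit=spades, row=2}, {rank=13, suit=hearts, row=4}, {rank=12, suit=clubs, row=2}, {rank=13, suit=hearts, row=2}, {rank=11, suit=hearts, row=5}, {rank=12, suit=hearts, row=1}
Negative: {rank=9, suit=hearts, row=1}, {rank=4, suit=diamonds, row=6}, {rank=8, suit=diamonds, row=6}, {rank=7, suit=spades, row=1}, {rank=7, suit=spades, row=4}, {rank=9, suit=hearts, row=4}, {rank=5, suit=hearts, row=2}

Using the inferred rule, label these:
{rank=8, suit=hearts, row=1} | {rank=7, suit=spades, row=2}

Negative, Negative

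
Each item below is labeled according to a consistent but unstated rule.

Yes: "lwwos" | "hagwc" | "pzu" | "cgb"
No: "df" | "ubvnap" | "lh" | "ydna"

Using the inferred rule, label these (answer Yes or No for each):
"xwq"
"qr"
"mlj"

A rule that fits every label: odd length — true of each 'Yes' example, false of each 'No' one.
"xwq" → length 3 → Yes. "qr" → length 2 → No. "mlj" → length 3 → Yes.

Yes, No, Yes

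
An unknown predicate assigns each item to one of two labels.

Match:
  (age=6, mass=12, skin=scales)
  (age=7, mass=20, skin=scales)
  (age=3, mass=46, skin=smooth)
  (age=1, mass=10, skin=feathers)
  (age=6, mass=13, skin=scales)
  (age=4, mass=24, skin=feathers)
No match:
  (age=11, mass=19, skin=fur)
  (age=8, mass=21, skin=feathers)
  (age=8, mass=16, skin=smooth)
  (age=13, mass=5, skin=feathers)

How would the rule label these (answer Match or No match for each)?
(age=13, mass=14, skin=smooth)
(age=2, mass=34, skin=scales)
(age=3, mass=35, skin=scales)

No match, Match, Match

The classifier is using: age ≤ 7.
(age=13, mass=14, skin=smooth) → age = 13 → No match. (age=2, mass=34, skin=scales) → age = 2 → Match. (age=3, mass=35, skin=scales) → age = 3 → Match.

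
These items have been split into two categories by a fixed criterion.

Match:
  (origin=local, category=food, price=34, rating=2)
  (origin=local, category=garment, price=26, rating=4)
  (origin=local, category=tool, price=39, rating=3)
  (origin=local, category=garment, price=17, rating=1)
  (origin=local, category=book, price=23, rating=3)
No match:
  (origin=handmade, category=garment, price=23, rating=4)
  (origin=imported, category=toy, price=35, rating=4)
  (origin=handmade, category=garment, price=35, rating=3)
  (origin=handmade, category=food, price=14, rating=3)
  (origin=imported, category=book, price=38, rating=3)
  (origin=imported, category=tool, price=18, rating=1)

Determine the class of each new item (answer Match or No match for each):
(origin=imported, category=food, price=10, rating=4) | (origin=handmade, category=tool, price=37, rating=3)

No match, No match

Rule: origin is local. This holds for each 'Match' example and fails for each 'No match' one.
(origin=imported, category=food, price=10, rating=4): origin is imported, does not pass → No match.
(origin=handmade, category=tool, price=37, rating=3): origin is handmade, does not pass → No match.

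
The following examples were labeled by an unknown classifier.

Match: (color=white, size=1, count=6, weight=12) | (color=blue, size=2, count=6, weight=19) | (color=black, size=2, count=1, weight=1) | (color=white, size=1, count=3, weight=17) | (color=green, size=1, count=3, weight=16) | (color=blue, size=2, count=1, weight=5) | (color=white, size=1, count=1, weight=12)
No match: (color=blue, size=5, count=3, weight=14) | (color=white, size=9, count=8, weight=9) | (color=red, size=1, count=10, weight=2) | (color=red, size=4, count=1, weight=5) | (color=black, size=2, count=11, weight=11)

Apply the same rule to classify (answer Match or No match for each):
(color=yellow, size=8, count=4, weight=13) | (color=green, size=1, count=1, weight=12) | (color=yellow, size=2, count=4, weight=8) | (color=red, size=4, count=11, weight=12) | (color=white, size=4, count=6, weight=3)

No match, Match, Match, No match, No match

The rule appears to be: size ≤ 2 AND count ≤ 6.
(color=yellow, size=8, count=4, weight=13) — size = 8, count = 4, hence No match.
(color=green, size=1, count=1, weight=12) — size = 1, count = 1, hence Match.
(color=yellow, size=2, count=4, weight=8) — size = 2, count = 4, hence Match.
(color=red, size=4, count=11, weight=12) — size = 4, count = 11, hence No match.
(color=white, size=4, count=6, weight=3) — size = 4, count = 6, hence No match.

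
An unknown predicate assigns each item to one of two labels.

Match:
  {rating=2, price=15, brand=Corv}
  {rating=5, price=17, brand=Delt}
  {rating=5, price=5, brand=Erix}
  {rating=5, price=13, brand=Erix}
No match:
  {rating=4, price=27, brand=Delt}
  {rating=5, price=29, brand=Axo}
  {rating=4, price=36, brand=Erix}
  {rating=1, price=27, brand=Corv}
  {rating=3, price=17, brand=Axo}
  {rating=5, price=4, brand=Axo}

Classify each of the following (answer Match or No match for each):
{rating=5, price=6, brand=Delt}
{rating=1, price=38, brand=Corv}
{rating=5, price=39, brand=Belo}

Match, No match, No match

'Match' ⟺ brand is not Axo AND price ≤ 17.
{rating=5, price=6, brand=Delt}: brand is Delt, price = 6 — matches, so Match. {rating=1, price=38, brand=Corv}: brand is Corv, price = 38 — fails this test, so No match. {rating=5, price=39, brand=Belo}: brand is Belo, price = 39 — fails this test, so No match.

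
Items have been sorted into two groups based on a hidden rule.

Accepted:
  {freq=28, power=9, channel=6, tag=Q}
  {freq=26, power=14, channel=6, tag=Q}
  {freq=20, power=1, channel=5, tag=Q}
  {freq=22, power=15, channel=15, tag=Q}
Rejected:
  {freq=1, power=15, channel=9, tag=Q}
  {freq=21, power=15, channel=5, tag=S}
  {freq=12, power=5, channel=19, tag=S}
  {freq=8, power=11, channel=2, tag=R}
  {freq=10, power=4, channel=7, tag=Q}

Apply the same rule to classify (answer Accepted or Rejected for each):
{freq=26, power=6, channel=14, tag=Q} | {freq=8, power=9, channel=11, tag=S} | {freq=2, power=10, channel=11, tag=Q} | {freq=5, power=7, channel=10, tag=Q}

Accepted, Rejected, Rejected, Rejected

The distinguishing property — tag is Q AND freq ≥ 12 — holds for all the 'Accepted' cases and none of the 'Rejected' cases.
{freq=26, power=6, channel=14, tag=Q}: Accepted (tag is Q, freq = 26).
{freq=8, power=9, channel=11, tag=S}: Rejected (tag is S, freq = 8).
{freq=2, power=10, channel=11, tag=Q}: Rejected (tag is Q, freq = 2).
{freq=5, power=7, channel=10, tag=Q}: Rejected (tag is Q, freq = 5).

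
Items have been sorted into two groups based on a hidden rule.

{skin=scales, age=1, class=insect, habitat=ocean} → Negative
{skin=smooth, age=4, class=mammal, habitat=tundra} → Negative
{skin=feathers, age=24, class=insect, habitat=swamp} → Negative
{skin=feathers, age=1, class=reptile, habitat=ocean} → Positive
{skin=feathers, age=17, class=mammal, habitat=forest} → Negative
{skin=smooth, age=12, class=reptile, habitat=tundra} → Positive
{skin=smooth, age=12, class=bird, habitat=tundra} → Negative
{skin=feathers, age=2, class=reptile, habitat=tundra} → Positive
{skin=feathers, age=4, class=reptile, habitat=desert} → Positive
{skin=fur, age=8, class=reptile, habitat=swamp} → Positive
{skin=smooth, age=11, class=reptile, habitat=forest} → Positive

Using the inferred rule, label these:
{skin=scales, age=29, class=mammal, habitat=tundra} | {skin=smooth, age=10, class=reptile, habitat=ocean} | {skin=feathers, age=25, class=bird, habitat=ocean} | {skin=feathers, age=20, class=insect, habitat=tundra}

A rule that fits every label: class is reptile — true of each 'Positive' example, false of each 'Negative' one.
{skin=scales, age=29, class=mammal, habitat=tundra}: class is mammal — lacks this property, so Negative.
{skin=smooth, age=10, class=reptile, habitat=ocean}: class is reptile — has this property, so Positive.
{skin=feathers, age=25, class=bird, habitat=ocean}: class is bird — lacks this property, so Negative.
{skin=feathers, age=20, class=insect, habitat=tundra}: class is insect — lacks this property, so Negative.

Negative, Positive, Negative, Negative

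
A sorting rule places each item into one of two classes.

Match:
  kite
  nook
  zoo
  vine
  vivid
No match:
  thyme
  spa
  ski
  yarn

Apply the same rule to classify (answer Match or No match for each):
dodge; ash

Match, No match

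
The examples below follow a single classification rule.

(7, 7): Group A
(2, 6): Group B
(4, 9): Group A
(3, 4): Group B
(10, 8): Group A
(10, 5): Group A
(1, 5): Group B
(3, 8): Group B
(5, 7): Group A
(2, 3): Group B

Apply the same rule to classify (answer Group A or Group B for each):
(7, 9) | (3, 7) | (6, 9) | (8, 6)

Group A, Group B, Group A, Group A

A rule that fits every label: sum ≥ 12 — true of each 'Group A' example, false of each 'Group B' one.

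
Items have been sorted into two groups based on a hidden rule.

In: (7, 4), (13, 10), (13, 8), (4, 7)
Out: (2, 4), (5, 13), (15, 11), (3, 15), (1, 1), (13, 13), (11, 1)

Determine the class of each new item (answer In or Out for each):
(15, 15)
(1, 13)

Out, Out

The common property of the 'In' items is: sum is odd. No 'Out' item has it.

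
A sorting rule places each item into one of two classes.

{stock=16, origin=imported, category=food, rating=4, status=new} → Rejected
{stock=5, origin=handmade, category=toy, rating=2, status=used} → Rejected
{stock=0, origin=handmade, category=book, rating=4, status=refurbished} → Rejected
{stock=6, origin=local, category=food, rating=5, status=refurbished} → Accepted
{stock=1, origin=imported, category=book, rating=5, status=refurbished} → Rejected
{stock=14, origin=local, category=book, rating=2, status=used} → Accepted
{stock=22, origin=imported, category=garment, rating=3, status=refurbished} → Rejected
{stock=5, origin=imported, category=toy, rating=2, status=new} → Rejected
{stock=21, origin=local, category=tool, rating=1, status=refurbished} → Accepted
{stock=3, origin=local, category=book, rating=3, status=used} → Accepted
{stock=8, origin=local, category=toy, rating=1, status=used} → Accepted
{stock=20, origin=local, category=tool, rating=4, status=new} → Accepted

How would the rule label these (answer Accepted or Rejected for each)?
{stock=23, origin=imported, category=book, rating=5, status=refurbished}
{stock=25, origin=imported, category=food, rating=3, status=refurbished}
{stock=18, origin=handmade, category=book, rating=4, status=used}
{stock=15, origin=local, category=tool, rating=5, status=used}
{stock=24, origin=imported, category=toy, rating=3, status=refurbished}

Rejected, Rejected, Rejected, Accepted, Rejected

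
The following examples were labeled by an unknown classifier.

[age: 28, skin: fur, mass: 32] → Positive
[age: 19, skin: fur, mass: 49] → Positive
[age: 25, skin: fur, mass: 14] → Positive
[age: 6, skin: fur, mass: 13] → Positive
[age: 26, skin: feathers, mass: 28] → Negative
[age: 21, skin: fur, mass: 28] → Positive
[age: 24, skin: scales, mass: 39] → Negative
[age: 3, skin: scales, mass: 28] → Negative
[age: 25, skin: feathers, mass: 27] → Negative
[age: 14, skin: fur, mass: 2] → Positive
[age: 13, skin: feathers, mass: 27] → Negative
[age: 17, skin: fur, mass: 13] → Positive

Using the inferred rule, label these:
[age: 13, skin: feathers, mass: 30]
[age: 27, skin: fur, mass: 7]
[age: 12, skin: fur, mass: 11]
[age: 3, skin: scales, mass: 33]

Negative, Positive, Positive, Negative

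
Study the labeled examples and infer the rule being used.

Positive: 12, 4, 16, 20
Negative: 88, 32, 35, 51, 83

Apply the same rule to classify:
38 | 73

The simplest hypothesis consistent with all the labels is: at most 20.
38: 38 > 20, does not fit → Negative.
73: 73 > 20, does not fit → Negative.

Negative, Negative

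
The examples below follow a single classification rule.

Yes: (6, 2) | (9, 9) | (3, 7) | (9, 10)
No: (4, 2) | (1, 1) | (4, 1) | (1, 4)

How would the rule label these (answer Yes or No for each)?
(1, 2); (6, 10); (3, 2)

The rule appears to be: sum ≥ 8.

No, Yes, No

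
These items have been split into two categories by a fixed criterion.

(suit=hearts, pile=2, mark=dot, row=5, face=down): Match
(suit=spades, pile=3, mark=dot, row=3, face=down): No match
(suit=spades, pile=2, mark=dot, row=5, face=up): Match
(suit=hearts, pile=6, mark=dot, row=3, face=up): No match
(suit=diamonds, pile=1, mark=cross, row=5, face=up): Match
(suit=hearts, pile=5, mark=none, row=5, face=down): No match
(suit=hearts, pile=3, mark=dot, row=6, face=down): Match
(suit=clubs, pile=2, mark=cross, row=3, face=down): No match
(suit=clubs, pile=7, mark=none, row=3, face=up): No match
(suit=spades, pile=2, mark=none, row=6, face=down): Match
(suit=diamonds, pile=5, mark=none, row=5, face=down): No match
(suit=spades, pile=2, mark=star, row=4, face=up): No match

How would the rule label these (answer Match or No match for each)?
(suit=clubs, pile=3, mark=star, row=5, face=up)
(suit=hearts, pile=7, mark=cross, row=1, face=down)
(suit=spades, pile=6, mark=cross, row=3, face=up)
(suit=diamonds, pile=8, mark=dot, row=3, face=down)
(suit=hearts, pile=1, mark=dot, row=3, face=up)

The rule appears to be: pile ≤ 3 AND row ≥ 5.
Match: (suit=clubs, pile=3, mark=star, row=5, face=up), since pile = 3, row = 5. No match: (suit=hearts, pile=7, mark=cross, row=1, face=down), since pile = 7, row = 1. No match: (suit=spades, pile=6, mark=cross, row=3, face=up), since pile = 6, row = 3. No match: (suit=diamonds, pile=8, mark=dot, row=3, face=down), since pile = 8, row = 3. No match: (suit=hearts, pile=1, mark=dot, row=3, face=up), since pile = 1, row = 3.

Match, No match, No match, No match, No match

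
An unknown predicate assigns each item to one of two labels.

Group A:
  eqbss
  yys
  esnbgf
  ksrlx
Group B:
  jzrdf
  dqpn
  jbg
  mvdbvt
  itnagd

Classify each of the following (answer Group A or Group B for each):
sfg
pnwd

Group A, Group B

The distinguishing property — contains 's' — holds for all the 'Group A' cases and none of the 'Group B' cases.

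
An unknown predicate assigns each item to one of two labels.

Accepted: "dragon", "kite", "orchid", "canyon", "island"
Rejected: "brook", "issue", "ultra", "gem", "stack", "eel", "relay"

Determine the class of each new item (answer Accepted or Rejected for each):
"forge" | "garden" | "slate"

The classifier is using: even length.
"forge": length 5, fails this test → Rejected. "garden": length 6, checks out → Accepted. "slate": length 5, fails this test → Rejected.

Rejected, Accepted, Rejected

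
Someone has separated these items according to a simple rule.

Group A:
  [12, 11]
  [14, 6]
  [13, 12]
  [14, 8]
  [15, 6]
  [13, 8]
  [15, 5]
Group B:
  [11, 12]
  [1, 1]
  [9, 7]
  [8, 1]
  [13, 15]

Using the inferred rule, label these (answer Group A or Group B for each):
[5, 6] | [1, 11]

Group B, Group B

The common property of the 'Group A' items is: first > second AND sum ≥ 20. No 'Group B' item has it.
Group B: [5, 6], since 5 < 6, 5+6 = 11.
Group B: [1, 11], since 1 < 11, 1+11 = 12.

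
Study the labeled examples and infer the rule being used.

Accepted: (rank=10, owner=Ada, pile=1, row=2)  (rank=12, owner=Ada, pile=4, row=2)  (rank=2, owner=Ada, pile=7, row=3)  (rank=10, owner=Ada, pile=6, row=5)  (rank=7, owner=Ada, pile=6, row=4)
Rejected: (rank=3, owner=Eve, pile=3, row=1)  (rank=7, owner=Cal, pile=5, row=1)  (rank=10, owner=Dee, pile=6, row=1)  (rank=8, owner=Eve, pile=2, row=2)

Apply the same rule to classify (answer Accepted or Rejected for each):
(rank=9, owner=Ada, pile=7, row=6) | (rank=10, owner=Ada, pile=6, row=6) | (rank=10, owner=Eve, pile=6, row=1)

Accepted, Accepted, Rejected

The distinguishing property — owner is Ada — holds for all the 'Accepted' cases and none of the 'Rejected' cases.
(rank=9, owner=Ada, pile=7, row=6): owner is Ada, has this property → Accepted. (rank=10, owner=Ada, pile=6, row=6): owner is Ada, has this property → Accepted. (rank=10, owner=Eve, pile=6, row=1): owner is Eve, doesn't match → Rejected.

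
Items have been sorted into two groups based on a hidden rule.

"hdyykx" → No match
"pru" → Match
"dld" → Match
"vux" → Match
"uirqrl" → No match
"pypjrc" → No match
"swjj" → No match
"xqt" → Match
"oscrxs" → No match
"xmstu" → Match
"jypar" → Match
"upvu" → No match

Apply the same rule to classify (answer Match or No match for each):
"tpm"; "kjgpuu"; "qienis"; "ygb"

Every 'Match' example satisfies: odd length. None of the 'No match' examples do.
"tpm": length 3, checks out → Match.
"kjgpuu": length 6, does not satisfy this → No match.
"qienis": length 6, does not satisfy this → No match.
"ygb": length 3, checks out → Match.

Match, No match, No match, Match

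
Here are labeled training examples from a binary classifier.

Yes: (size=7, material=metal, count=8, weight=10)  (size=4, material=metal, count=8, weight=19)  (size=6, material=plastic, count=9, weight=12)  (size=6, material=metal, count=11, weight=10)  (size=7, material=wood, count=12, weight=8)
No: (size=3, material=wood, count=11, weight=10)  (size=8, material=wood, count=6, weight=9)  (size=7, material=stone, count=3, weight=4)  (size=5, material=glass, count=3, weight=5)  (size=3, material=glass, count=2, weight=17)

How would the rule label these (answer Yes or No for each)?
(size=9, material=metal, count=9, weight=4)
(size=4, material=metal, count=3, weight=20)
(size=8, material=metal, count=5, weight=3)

All 'Yes' examples share one property — count ≥ 8 AND size ≥ 4 — and every 'No' example lacks it.
(size=9, material=metal, count=9, weight=4): Yes (count = 9, size = 9).
(size=4, material=metal, count=3, weight=20): No (count = 3, size = 4).
(size=8, material=metal, count=5, weight=3): No (count = 5, size = 8).

Yes, No, No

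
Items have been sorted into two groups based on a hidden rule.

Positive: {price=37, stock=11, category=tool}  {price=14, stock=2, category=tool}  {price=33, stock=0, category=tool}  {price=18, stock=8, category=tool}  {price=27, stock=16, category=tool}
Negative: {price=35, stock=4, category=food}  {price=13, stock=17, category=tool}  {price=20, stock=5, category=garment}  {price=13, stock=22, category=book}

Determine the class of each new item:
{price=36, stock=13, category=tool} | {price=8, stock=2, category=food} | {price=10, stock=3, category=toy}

All 'Positive' examples share one property — category is tool AND price ≥ 14 — and every 'Negative' example lacks it.
{price=36, stock=13, category=tool}: category is tool, price = 36, satisfies this → Positive. {price=8, stock=2, category=food}: category is food, price = 8, doesn't qualify → Negative. {price=10, stock=3, category=toy}: category is toy, price = 10, doesn't qualify → Negative.

Positive, Negative, Negative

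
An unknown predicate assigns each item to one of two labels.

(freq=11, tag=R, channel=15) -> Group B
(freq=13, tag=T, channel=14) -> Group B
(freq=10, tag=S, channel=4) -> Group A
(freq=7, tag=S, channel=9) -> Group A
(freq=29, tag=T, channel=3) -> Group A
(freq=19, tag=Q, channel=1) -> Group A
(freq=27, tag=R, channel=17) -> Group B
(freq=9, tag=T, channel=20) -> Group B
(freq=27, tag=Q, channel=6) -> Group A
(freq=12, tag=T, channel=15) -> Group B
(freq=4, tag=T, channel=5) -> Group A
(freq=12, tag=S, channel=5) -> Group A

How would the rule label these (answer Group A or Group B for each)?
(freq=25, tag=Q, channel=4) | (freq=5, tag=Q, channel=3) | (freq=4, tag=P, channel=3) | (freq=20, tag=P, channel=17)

The simplest hypothesis consistent with all the labels is: channel ≤ 9.

Group A, Group A, Group A, Group B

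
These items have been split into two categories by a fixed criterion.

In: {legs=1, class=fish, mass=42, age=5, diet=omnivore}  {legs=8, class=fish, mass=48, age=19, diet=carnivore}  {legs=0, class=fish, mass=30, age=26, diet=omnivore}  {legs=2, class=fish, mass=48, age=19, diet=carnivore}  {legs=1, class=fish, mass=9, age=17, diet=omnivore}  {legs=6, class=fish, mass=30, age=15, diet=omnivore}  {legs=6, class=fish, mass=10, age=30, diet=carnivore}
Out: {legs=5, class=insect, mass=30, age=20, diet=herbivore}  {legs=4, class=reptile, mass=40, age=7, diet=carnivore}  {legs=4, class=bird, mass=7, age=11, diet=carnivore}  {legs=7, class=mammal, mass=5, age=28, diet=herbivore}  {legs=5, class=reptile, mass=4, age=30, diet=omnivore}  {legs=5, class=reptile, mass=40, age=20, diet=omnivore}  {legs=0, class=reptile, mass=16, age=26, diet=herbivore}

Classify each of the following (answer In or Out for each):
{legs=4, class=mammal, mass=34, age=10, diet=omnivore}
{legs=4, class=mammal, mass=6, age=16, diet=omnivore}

Comparing the two groups points to one rule — class is fish.

Out, Out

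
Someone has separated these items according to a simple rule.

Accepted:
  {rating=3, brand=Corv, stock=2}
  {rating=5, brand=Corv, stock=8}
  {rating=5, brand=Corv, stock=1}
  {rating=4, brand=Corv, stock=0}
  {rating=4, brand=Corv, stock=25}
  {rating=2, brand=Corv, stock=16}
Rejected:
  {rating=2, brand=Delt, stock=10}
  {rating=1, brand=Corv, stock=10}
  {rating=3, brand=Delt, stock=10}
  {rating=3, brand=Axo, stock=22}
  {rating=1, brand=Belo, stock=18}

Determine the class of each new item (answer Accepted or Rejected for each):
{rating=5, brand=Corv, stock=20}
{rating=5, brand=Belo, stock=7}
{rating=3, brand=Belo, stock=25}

The distinguishing property — brand is Corv AND rating ≥ 2 — holds for all the 'Accepted' cases and none of the 'Rejected' cases.
{rating=5, brand=Corv, stock=20} → brand is Corv, rating = 5 → Accepted.
{rating=5, brand=Belo, stock=7} → brand is Belo, rating = 5 → Rejected.
{rating=3, brand=Belo, stock=25} → brand is Belo, rating = 3 → Rejected.

Accepted, Rejected, Rejected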